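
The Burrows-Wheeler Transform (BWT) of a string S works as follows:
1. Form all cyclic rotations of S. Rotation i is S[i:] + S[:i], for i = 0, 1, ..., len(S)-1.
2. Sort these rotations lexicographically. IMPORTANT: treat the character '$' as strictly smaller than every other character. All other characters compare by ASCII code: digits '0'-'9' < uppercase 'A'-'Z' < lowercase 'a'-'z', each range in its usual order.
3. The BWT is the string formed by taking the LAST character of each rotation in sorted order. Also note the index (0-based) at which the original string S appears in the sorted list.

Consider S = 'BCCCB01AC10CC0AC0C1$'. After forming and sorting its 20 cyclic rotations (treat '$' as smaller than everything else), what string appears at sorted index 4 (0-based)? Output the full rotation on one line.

All 20 rotations (rotation i = S[i:]+S[:i]):
  rot[0] = BCCCB01AC10CC0AC0C1$
  rot[1] = CCCB01AC10CC0AC0C1$B
  rot[2] = CCB01AC10CC0AC0C1$BC
  rot[3] = CB01AC10CC0AC0C1$BCC
  rot[4] = B01AC10CC0AC0C1$BCCC
  rot[5] = 01AC10CC0AC0C1$BCCCB
  rot[6] = 1AC10CC0AC0C1$BCCCB0
  rot[7] = AC10CC0AC0C1$BCCCB01
  rot[8] = C10CC0AC0C1$BCCCB01A
  rot[9] = 10CC0AC0C1$BCCCB01AC
  rot[10] = 0CC0AC0C1$BCCCB01AC1
  rot[11] = CC0AC0C1$BCCCB01AC10
  rot[12] = C0AC0C1$BCCCB01AC10C
  rot[13] = 0AC0C1$BCCCB01AC10CC
  rot[14] = AC0C1$BCCCB01AC10CC0
  rot[15] = C0C1$BCCCB01AC10CC0A
  rot[16] = 0C1$BCCCB01AC10CC0AC
  rot[17] = C1$BCCCB01AC10CC0AC0
  rot[18] = 1$BCCCB01AC10CC0AC0C
  rot[19] = $BCCCB01AC10CC0AC0C1
Sorted (with $ < everything):
  sorted[0] = $BCCCB01AC10CC0AC0C1
  sorted[1] = 01AC10CC0AC0C1$BCCCB
  sorted[2] = 0AC0C1$BCCCB01AC10CC
  sorted[3] = 0C1$BCCCB01AC10CC0AC
  sorted[4] = 0CC0AC0C1$BCCCB01AC1
  sorted[5] = 1$BCCCB01AC10CC0AC0C
  sorted[6] = 10CC0AC0C1$BCCCB01AC
  sorted[7] = 1AC10CC0AC0C1$BCCCB0
  sorted[8] = AC0C1$BCCCB01AC10CC0
  sorted[9] = AC10CC0AC0C1$BCCCB01
  sorted[10] = B01AC10CC0AC0C1$BCCC
  sorted[11] = BCCCB01AC10CC0AC0C1$
  sorted[12] = C0AC0C1$BCCCB01AC10C
  sorted[13] = C0C1$BCCCB01AC10CC0A
  sorted[14] = C1$BCCCB01AC10CC0AC0
  sorted[15] = C10CC0AC0C1$BCCCB01A
  sorted[16] = CB01AC10CC0AC0C1$BCC
  sorted[17] = CC0AC0C1$BCCCB01AC10
  sorted[18] = CCB01AC10CC0AC0C1$BC
  sorted[19] = CCCB01AC10CC0AC0C1$B
sorted[4] = 0CC0AC0C1$BCCCB01AC1

Answer: 0CC0AC0C1$BCCCB01AC1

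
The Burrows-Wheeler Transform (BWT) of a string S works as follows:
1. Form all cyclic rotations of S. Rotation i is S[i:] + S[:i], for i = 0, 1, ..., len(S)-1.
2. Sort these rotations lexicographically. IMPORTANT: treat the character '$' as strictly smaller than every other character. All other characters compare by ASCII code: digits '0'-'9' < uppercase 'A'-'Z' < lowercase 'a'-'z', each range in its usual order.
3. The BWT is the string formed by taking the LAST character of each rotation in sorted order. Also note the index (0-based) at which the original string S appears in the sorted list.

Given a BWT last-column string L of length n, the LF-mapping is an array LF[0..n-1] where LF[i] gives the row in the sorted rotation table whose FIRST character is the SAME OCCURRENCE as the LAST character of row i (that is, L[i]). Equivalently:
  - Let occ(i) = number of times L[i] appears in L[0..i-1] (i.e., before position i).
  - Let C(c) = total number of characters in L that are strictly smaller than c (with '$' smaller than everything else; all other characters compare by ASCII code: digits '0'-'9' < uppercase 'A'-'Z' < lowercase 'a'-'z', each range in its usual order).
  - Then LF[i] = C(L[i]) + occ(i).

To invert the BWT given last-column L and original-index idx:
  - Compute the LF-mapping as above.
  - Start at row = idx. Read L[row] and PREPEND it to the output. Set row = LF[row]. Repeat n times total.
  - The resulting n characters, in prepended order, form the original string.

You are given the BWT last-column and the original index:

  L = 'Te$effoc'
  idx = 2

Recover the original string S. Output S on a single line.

LF mapping: 1 3 0 4 5 6 7 2
Walk LF starting at row 2, prepending L[row]:
  step 1: row=2, L[2]='$', prepend. Next row=LF[2]=0
  step 2: row=0, L[0]='T', prepend. Next row=LF[0]=1
  step 3: row=1, L[1]='e', prepend. Next row=LF[1]=3
  step 4: row=3, L[3]='e', prepend. Next row=LF[3]=4
  step 5: row=4, L[4]='f', prepend. Next row=LF[4]=5
  step 6: row=5, L[5]='f', prepend. Next row=LF[5]=6
  step 7: row=6, L[6]='o', prepend. Next row=LF[6]=7
  step 8: row=7, L[7]='c', prepend. Next row=LF[7]=2
Reversed output: coffeeT$

Answer: coffeeT$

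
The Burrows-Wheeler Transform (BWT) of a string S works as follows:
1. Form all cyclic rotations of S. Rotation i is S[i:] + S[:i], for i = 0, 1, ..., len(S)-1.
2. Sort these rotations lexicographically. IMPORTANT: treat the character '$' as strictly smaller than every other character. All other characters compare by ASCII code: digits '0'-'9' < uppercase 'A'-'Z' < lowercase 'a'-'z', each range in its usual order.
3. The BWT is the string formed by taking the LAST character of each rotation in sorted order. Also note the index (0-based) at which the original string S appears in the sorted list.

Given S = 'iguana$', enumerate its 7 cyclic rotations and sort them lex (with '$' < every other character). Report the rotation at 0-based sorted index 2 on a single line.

All 7 rotations (rotation i = S[i:]+S[:i]):
  rot[0] = iguana$
  rot[1] = guana$i
  rot[2] = uana$ig
  rot[3] = ana$igu
  rot[4] = na$igua
  rot[5] = a$iguan
  rot[6] = $iguana
Sorted (with $ < everything):
  sorted[0] = $iguana
  sorted[1] = a$iguan
  sorted[2] = ana$igu
  sorted[3] = guana$i
  sorted[4] = iguana$
  sorted[5] = na$igua
  sorted[6] = uana$ig
sorted[2] = ana$igu

Answer: ana$igu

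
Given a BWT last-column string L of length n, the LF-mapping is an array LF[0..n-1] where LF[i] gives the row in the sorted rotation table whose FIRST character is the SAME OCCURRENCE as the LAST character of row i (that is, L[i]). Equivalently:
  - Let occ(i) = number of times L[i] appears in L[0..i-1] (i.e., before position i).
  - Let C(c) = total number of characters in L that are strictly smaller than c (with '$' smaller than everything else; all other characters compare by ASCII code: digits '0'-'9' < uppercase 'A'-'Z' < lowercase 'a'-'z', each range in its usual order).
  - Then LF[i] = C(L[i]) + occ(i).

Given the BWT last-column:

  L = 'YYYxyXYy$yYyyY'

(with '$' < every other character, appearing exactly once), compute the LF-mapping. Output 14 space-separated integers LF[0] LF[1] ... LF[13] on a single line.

Answer: 2 3 4 8 9 1 5 10 0 11 6 12 13 7

Derivation:
Char counts: '$':1, 'X':1, 'Y':6, 'x':1, 'y':5
C (first-col start): C('$')=0, C('X')=1, C('Y')=2, C('x')=8, C('y')=9
L[0]='Y': occ=0, LF[0]=C('Y')+0=2+0=2
L[1]='Y': occ=1, LF[1]=C('Y')+1=2+1=3
L[2]='Y': occ=2, LF[2]=C('Y')+2=2+2=4
L[3]='x': occ=0, LF[3]=C('x')+0=8+0=8
L[4]='y': occ=0, LF[4]=C('y')+0=9+0=9
L[5]='X': occ=0, LF[5]=C('X')+0=1+0=1
L[6]='Y': occ=3, LF[6]=C('Y')+3=2+3=5
L[7]='y': occ=1, LF[7]=C('y')+1=9+1=10
L[8]='$': occ=0, LF[8]=C('$')+0=0+0=0
L[9]='y': occ=2, LF[9]=C('y')+2=9+2=11
L[10]='Y': occ=4, LF[10]=C('Y')+4=2+4=6
L[11]='y': occ=3, LF[11]=C('y')+3=9+3=12
L[12]='y': occ=4, LF[12]=C('y')+4=9+4=13
L[13]='Y': occ=5, LF[13]=C('Y')+5=2+5=7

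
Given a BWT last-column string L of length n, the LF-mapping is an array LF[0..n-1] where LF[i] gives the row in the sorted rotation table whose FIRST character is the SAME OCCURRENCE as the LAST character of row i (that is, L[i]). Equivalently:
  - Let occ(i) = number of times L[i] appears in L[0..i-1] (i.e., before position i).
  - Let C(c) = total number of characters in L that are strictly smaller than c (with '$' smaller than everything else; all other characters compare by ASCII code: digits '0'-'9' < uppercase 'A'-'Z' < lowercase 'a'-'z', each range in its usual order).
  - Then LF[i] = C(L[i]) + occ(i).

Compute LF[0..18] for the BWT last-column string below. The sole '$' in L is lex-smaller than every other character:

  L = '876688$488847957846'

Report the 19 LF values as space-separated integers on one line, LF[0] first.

Answer: 11 8 5 6 12 13 0 1 14 15 16 2 9 18 4 10 17 3 7

Derivation:
Char counts: '$':1, '4':3, '5':1, '6':3, '7':3, '8':7, '9':1
C (first-col start): C('$')=0, C('4')=1, C('5')=4, C('6')=5, C('7')=8, C('8')=11, C('9')=18
L[0]='8': occ=0, LF[0]=C('8')+0=11+0=11
L[1]='7': occ=0, LF[1]=C('7')+0=8+0=8
L[2]='6': occ=0, LF[2]=C('6')+0=5+0=5
L[3]='6': occ=1, LF[3]=C('6')+1=5+1=6
L[4]='8': occ=1, LF[4]=C('8')+1=11+1=12
L[5]='8': occ=2, LF[5]=C('8')+2=11+2=13
L[6]='$': occ=0, LF[6]=C('$')+0=0+0=0
L[7]='4': occ=0, LF[7]=C('4')+0=1+0=1
L[8]='8': occ=3, LF[8]=C('8')+3=11+3=14
L[9]='8': occ=4, LF[9]=C('8')+4=11+4=15
L[10]='8': occ=5, LF[10]=C('8')+5=11+5=16
L[11]='4': occ=1, LF[11]=C('4')+1=1+1=2
L[12]='7': occ=1, LF[12]=C('7')+1=8+1=9
L[13]='9': occ=0, LF[13]=C('9')+0=18+0=18
L[14]='5': occ=0, LF[14]=C('5')+0=4+0=4
L[15]='7': occ=2, LF[15]=C('7')+2=8+2=10
L[16]='8': occ=6, LF[16]=C('8')+6=11+6=17
L[17]='4': occ=2, LF[17]=C('4')+2=1+2=3
L[18]='6': occ=2, LF[18]=C('6')+2=5+2=7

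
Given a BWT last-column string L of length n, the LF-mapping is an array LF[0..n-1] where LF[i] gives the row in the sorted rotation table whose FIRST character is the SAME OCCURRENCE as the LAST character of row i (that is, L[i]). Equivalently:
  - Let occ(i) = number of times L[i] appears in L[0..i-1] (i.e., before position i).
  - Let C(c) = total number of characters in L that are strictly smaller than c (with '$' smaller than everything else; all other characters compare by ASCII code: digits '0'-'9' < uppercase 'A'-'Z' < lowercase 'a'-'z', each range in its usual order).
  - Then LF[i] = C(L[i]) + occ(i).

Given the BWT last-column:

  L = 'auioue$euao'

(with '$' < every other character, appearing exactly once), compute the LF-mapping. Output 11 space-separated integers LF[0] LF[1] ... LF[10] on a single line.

Answer: 1 8 5 6 9 3 0 4 10 2 7

Derivation:
Char counts: '$':1, 'a':2, 'e':2, 'i':1, 'o':2, 'u':3
C (first-col start): C('$')=0, C('a')=1, C('e')=3, C('i')=5, C('o')=6, C('u')=8
L[0]='a': occ=0, LF[0]=C('a')+0=1+0=1
L[1]='u': occ=0, LF[1]=C('u')+0=8+0=8
L[2]='i': occ=0, LF[2]=C('i')+0=5+0=5
L[3]='o': occ=0, LF[3]=C('o')+0=6+0=6
L[4]='u': occ=1, LF[4]=C('u')+1=8+1=9
L[5]='e': occ=0, LF[5]=C('e')+0=3+0=3
L[6]='$': occ=0, LF[6]=C('$')+0=0+0=0
L[7]='e': occ=1, LF[7]=C('e')+1=3+1=4
L[8]='u': occ=2, LF[8]=C('u')+2=8+2=10
L[9]='a': occ=1, LF[9]=C('a')+1=1+1=2
L[10]='o': occ=1, LF[10]=C('o')+1=6+1=7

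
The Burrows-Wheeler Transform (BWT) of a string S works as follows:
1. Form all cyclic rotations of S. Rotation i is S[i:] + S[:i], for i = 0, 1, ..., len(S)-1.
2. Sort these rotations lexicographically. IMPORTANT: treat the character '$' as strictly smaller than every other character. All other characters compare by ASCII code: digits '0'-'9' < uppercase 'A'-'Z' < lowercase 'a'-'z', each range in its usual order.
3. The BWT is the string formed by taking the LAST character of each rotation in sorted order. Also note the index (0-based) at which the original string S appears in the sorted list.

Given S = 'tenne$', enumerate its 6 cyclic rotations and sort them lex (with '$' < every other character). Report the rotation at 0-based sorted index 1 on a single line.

Answer: e$tenn

Derivation:
All 6 rotations (rotation i = S[i:]+S[:i]):
  rot[0] = tenne$
  rot[1] = enne$t
  rot[2] = nne$te
  rot[3] = ne$ten
  rot[4] = e$tenn
  rot[5] = $tenne
Sorted (with $ < everything):
  sorted[0] = $tenne
  sorted[1] = e$tenn
  sorted[2] = enne$t
  sorted[3] = ne$ten
  sorted[4] = nne$te
  sorted[5] = tenne$
sorted[1] = e$tenn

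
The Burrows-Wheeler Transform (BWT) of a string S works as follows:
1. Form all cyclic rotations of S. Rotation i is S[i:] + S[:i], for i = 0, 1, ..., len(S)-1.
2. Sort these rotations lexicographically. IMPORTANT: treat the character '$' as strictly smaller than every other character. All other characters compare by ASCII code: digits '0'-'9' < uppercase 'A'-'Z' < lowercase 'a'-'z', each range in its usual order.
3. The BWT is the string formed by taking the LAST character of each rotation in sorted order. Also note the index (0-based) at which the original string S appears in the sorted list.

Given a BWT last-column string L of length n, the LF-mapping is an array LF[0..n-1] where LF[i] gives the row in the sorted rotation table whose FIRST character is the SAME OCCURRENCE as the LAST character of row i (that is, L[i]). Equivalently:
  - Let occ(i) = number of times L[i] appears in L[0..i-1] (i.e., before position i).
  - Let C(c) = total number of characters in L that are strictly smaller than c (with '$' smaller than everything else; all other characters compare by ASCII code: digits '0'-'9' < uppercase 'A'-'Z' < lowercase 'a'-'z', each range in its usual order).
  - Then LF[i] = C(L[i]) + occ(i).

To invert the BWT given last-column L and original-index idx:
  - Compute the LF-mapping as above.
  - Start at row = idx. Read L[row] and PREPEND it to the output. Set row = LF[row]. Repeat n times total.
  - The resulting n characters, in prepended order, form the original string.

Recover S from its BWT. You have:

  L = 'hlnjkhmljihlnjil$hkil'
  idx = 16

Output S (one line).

LF mapping: 1 13 19 8 11 2 18 14 9 5 3 15 20 10 6 16 0 4 12 7 17
Walk LF starting at row 16, prepending L[row]:
  step 1: row=16, L[16]='$', prepend. Next row=LF[16]=0
  step 2: row=0, L[0]='h', prepend. Next row=LF[0]=1
  step 3: row=1, L[1]='l', prepend. Next row=LF[1]=13
  step 4: row=13, L[13]='j', prepend. Next row=LF[13]=10
  step 5: row=10, L[10]='h', prepend. Next row=LF[10]=3
  step 6: row=3, L[3]='j', prepend. Next row=LF[3]=8
  step 7: row=8, L[8]='j', prepend. Next row=LF[8]=9
  step 8: row=9, L[9]='i', prepend. Next row=LF[9]=5
  step 9: row=5, L[5]='h', prepend. Next row=LF[5]=2
  step 10: row=2, L[2]='n', prepend. Next row=LF[2]=19
  step 11: row=19, L[19]='i', prepend. Next row=LF[19]=7
  step 12: row=7, L[7]='l', prepend. Next row=LF[7]=14
  step 13: row=14, L[14]='i', prepend. Next row=LF[14]=6
  step 14: row=6, L[6]='m', prepend. Next row=LF[6]=18
  step 15: row=18, L[18]='k', prepend. Next row=LF[18]=12
  step 16: row=12, L[12]='n', prepend. Next row=LF[12]=20
  step 17: row=20, L[20]='l', prepend. Next row=LF[20]=17
  step 18: row=17, L[17]='h', prepend. Next row=LF[17]=4
  step 19: row=4, L[4]='k', prepend. Next row=LF[4]=11
  step 20: row=11, L[11]='l', prepend. Next row=LF[11]=15
  step 21: row=15, L[15]='l', prepend. Next row=LF[15]=16
Reversed output: llkhlnkmilinhijjhjlh$

Answer: llkhlnkmilinhijjhjlh$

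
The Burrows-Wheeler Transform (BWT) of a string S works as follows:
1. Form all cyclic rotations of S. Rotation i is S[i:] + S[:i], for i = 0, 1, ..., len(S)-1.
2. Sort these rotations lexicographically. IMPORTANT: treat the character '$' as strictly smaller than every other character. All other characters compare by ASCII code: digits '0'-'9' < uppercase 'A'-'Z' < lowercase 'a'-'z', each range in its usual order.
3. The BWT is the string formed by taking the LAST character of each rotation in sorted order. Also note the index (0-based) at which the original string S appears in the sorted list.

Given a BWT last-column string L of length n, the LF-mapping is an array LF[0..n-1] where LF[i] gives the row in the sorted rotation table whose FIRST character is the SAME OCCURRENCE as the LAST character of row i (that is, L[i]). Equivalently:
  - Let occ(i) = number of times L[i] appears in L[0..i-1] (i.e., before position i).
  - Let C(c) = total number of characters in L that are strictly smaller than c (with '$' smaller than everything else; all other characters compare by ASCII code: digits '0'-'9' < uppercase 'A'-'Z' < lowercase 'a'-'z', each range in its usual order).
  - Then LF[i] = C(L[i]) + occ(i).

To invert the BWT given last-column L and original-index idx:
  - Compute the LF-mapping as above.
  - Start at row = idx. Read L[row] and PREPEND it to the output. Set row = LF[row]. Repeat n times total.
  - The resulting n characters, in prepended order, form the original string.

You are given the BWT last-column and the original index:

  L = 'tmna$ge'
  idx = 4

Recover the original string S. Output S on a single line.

Answer: magnet$

Derivation:
LF mapping: 6 4 5 1 0 3 2
Walk LF starting at row 4, prepending L[row]:
  step 1: row=4, L[4]='$', prepend. Next row=LF[4]=0
  step 2: row=0, L[0]='t', prepend. Next row=LF[0]=6
  step 3: row=6, L[6]='e', prepend. Next row=LF[6]=2
  step 4: row=2, L[2]='n', prepend. Next row=LF[2]=5
  step 5: row=5, L[5]='g', prepend. Next row=LF[5]=3
  step 6: row=3, L[3]='a', prepend. Next row=LF[3]=1
  step 7: row=1, L[1]='m', prepend. Next row=LF[1]=4
Reversed output: magnet$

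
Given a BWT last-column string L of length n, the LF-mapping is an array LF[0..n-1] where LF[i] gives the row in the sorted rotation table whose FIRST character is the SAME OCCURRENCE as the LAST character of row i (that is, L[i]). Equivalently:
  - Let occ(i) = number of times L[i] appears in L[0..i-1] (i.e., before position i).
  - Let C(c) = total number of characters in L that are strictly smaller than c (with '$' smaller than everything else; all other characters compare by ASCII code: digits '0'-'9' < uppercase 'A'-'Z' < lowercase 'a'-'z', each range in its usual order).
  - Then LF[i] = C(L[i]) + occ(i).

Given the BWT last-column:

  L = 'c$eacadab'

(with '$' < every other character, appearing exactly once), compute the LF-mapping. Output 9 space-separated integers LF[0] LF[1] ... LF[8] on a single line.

Char counts: '$':1, 'a':3, 'b':1, 'c':2, 'd':1, 'e':1
C (first-col start): C('$')=0, C('a')=1, C('b')=4, C('c')=5, C('d')=7, C('e')=8
L[0]='c': occ=0, LF[0]=C('c')+0=5+0=5
L[1]='$': occ=0, LF[1]=C('$')+0=0+0=0
L[2]='e': occ=0, LF[2]=C('e')+0=8+0=8
L[3]='a': occ=0, LF[3]=C('a')+0=1+0=1
L[4]='c': occ=1, LF[4]=C('c')+1=5+1=6
L[5]='a': occ=1, LF[5]=C('a')+1=1+1=2
L[6]='d': occ=0, LF[6]=C('d')+0=7+0=7
L[7]='a': occ=2, LF[7]=C('a')+2=1+2=3
L[8]='b': occ=0, LF[8]=C('b')+0=4+0=4

Answer: 5 0 8 1 6 2 7 3 4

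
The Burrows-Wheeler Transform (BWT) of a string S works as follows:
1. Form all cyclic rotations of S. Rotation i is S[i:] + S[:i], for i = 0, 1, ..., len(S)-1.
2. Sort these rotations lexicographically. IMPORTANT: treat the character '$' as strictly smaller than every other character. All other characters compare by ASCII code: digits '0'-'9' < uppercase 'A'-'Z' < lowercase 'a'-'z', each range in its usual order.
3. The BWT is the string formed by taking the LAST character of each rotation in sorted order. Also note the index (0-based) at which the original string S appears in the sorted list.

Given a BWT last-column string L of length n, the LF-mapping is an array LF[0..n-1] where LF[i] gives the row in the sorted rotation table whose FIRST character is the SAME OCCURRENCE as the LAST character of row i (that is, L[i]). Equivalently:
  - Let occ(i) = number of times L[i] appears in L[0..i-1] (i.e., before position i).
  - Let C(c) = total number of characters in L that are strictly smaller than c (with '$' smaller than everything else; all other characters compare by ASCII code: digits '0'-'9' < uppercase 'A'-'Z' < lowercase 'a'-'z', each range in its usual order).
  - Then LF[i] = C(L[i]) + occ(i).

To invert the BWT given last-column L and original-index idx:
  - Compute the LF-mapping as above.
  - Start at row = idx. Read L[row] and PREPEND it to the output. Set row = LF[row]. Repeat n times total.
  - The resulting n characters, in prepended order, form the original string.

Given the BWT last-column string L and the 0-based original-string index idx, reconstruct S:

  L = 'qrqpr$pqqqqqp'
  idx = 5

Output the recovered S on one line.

Answer: qpqqqqqrpprq$

Derivation:
LF mapping: 4 11 5 1 12 0 2 6 7 8 9 10 3
Walk LF starting at row 5, prepending L[row]:
  step 1: row=5, L[5]='$', prepend. Next row=LF[5]=0
  step 2: row=0, L[0]='q', prepend. Next row=LF[0]=4
  step 3: row=4, L[4]='r', prepend. Next row=LF[4]=12
  step 4: row=12, L[12]='p', prepend. Next row=LF[12]=3
  step 5: row=3, L[3]='p', prepend. Next row=LF[3]=1
  step 6: row=1, L[1]='r', prepend. Next row=LF[1]=11
  step 7: row=11, L[11]='q', prepend. Next row=LF[11]=10
  step 8: row=10, L[10]='q', prepend. Next row=LF[10]=9
  step 9: row=9, L[9]='q', prepend. Next row=LF[9]=8
  step 10: row=8, L[8]='q', prepend. Next row=LF[8]=7
  step 11: row=7, L[7]='q', prepend. Next row=LF[7]=6
  step 12: row=6, L[6]='p', prepend. Next row=LF[6]=2
  step 13: row=2, L[2]='q', prepend. Next row=LF[2]=5
Reversed output: qpqqqqqrpprq$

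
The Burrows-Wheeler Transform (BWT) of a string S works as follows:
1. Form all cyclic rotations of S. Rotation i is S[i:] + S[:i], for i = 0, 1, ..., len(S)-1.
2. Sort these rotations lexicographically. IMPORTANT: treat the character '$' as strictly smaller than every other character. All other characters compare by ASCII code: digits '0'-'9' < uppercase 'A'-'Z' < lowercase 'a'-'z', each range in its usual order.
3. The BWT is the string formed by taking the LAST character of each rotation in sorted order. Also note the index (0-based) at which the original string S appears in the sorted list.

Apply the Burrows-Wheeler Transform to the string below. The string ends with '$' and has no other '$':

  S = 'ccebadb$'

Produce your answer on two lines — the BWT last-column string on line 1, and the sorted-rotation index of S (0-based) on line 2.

All 8 rotations (rotation i = S[i:]+S[:i]):
  rot[0] = ccebadb$
  rot[1] = cebadb$c
  rot[2] = ebadb$cc
  rot[3] = badb$cce
  rot[4] = adb$cceb
  rot[5] = db$cceba
  rot[6] = b$ccebad
  rot[7] = $ccebadb
Sorted (with $ < everything):
  sorted[0] = $ccebadb  (last char: 'b')
  sorted[1] = adb$cceb  (last char: 'b')
  sorted[2] = b$ccebad  (last char: 'd')
  sorted[3] = badb$cce  (last char: 'e')
  sorted[4] = ccebadb$  (last char: '$')
  sorted[5] = cebadb$c  (last char: 'c')
  sorted[6] = db$cceba  (last char: 'a')
  sorted[7] = ebadb$cc  (last char: 'c')
Last column: bbde$cac
Original string S is at sorted index 4

Answer: bbde$cac
4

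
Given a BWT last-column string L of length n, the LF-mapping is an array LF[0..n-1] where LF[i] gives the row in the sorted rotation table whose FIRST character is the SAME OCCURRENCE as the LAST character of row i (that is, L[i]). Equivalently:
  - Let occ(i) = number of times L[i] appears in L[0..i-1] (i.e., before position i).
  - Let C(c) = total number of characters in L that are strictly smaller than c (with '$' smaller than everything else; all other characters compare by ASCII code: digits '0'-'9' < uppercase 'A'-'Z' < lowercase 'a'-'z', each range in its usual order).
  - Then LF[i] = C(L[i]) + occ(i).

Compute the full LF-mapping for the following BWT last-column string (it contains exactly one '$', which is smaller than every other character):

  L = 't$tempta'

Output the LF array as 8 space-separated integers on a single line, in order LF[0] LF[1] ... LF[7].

Answer: 5 0 6 2 3 4 7 1

Derivation:
Char counts: '$':1, 'a':1, 'e':1, 'm':1, 'p':1, 't':3
C (first-col start): C('$')=0, C('a')=1, C('e')=2, C('m')=3, C('p')=4, C('t')=5
L[0]='t': occ=0, LF[0]=C('t')+0=5+0=5
L[1]='$': occ=0, LF[1]=C('$')+0=0+0=0
L[2]='t': occ=1, LF[2]=C('t')+1=5+1=6
L[3]='e': occ=0, LF[3]=C('e')+0=2+0=2
L[4]='m': occ=0, LF[4]=C('m')+0=3+0=3
L[5]='p': occ=0, LF[5]=C('p')+0=4+0=4
L[6]='t': occ=2, LF[6]=C('t')+2=5+2=7
L[7]='a': occ=0, LF[7]=C('a')+0=1+0=1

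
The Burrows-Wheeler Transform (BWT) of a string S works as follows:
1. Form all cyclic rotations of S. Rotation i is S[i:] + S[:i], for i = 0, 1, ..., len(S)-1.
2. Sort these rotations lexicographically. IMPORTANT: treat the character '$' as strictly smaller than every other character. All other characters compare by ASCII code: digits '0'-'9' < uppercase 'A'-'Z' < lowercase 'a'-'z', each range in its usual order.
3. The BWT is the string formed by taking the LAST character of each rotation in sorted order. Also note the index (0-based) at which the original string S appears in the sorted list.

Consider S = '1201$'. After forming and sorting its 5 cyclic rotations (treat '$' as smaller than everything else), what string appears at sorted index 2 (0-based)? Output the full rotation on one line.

All 5 rotations (rotation i = S[i:]+S[:i]):
  rot[0] = 1201$
  rot[1] = 201$1
  rot[2] = 01$12
  rot[3] = 1$120
  rot[4] = $1201
Sorted (with $ < everything):
  sorted[0] = $1201
  sorted[1] = 01$12
  sorted[2] = 1$120
  sorted[3] = 1201$
  sorted[4] = 201$1
sorted[2] = 1$120

Answer: 1$120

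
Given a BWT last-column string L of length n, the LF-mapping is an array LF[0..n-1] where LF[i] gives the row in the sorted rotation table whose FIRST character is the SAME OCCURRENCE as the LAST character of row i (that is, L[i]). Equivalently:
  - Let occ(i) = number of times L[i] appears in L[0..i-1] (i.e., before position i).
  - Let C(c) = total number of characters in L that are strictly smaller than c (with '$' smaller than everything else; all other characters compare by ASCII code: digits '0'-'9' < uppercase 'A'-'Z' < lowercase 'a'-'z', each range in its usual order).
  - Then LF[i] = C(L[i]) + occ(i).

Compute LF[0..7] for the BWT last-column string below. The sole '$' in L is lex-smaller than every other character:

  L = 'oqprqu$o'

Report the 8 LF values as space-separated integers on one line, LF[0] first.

Answer: 1 4 3 6 5 7 0 2

Derivation:
Char counts: '$':1, 'o':2, 'p':1, 'q':2, 'r':1, 'u':1
C (first-col start): C('$')=0, C('o')=1, C('p')=3, C('q')=4, C('r')=6, C('u')=7
L[0]='o': occ=0, LF[0]=C('o')+0=1+0=1
L[1]='q': occ=0, LF[1]=C('q')+0=4+0=4
L[2]='p': occ=0, LF[2]=C('p')+0=3+0=3
L[3]='r': occ=0, LF[3]=C('r')+0=6+0=6
L[4]='q': occ=1, LF[4]=C('q')+1=4+1=5
L[5]='u': occ=0, LF[5]=C('u')+0=7+0=7
L[6]='$': occ=0, LF[6]=C('$')+0=0+0=0
L[7]='o': occ=1, LF[7]=C('o')+1=1+1=2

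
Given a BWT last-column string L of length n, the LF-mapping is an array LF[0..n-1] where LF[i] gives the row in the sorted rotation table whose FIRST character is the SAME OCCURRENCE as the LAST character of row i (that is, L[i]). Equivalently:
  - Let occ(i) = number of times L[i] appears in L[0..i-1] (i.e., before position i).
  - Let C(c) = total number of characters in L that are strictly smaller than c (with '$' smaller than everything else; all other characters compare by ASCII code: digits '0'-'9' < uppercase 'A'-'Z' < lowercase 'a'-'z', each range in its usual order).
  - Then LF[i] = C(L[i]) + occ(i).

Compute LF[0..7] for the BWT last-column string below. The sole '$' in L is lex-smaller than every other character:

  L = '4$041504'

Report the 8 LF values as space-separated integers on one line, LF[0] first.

Char counts: '$':1, '0':2, '1':1, '4':3, '5':1
C (first-col start): C('$')=0, C('0')=1, C('1')=3, C('4')=4, C('5')=7
L[0]='4': occ=0, LF[0]=C('4')+0=4+0=4
L[1]='$': occ=0, LF[1]=C('$')+0=0+0=0
L[2]='0': occ=0, LF[2]=C('0')+0=1+0=1
L[3]='4': occ=1, LF[3]=C('4')+1=4+1=5
L[4]='1': occ=0, LF[4]=C('1')+0=3+0=3
L[5]='5': occ=0, LF[5]=C('5')+0=7+0=7
L[6]='0': occ=1, LF[6]=C('0')+1=1+1=2
L[7]='4': occ=2, LF[7]=C('4')+2=4+2=6

Answer: 4 0 1 5 3 7 2 6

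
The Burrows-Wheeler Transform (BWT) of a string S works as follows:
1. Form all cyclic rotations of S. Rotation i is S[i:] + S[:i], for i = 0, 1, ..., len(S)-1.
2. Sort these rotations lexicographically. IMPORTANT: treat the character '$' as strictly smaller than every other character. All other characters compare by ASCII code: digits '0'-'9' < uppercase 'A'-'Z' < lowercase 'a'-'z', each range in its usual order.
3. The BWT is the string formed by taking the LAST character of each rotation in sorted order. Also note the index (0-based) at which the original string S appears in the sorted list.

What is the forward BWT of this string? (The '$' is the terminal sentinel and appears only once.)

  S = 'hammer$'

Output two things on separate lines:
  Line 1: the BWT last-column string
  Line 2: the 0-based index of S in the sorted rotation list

All 7 rotations (rotation i = S[i:]+S[:i]):
  rot[0] = hammer$
  rot[1] = ammer$h
  rot[2] = mmer$ha
  rot[3] = mer$ham
  rot[4] = er$hamm
  rot[5] = r$hamme
  rot[6] = $hammer
Sorted (with $ < everything):
  sorted[0] = $hammer  (last char: 'r')
  sorted[1] = ammer$h  (last char: 'h')
  sorted[2] = er$hamm  (last char: 'm')
  sorted[3] = hammer$  (last char: '$')
  sorted[4] = mer$ham  (last char: 'm')
  sorted[5] = mmer$ha  (last char: 'a')
  sorted[6] = r$hamme  (last char: 'e')
Last column: rhm$mae
Original string S is at sorted index 3

Answer: rhm$mae
3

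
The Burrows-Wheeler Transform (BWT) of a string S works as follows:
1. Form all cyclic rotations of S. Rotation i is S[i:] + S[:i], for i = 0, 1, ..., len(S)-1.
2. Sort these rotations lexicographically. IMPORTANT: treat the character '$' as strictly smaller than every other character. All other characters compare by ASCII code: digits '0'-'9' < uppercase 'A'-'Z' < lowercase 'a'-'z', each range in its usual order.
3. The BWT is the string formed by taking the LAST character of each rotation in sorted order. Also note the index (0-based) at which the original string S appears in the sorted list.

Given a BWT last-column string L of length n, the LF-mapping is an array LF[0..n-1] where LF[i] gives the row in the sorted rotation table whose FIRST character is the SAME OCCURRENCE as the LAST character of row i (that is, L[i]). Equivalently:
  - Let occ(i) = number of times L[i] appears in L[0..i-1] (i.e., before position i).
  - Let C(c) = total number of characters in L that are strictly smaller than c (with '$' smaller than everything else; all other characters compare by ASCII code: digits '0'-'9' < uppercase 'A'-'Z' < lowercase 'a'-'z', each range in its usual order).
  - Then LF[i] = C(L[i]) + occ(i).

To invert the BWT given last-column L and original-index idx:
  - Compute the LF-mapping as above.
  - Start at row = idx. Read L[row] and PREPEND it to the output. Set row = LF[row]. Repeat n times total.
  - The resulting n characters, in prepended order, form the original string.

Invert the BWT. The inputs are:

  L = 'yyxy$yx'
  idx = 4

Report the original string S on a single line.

Answer: yxxyyy$

Derivation:
LF mapping: 3 4 1 5 0 6 2
Walk LF starting at row 4, prepending L[row]:
  step 1: row=4, L[4]='$', prepend. Next row=LF[4]=0
  step 2: row=0, L[0]='y', prepend. Next row=LF[0]=3
  step 3: row=3, L[3]='y', prepend. Next row=LF[3]=5
  step 4: row=5, L[5]='y', prepend. Next row=LF[5]=6
  step 5: row=6, L[6]='x', prepend. Next row=LF[6]=2
  step 6: row=2, L[2]='x', prepend. Next row=LF[2]=1
  step 7: row=1, L[1]='y', prepend. Next row=LF[1]=4
Reversed output: yxxyyy$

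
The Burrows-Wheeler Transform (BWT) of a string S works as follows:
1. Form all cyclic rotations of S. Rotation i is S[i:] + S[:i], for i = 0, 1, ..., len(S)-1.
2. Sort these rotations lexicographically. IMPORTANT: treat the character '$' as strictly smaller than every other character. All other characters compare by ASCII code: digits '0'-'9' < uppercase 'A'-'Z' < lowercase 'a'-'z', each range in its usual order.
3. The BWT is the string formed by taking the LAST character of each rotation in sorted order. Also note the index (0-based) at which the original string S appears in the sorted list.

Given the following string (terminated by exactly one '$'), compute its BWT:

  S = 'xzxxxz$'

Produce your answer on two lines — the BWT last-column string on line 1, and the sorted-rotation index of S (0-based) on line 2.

All 7 rotations (rotation i = S[i:]+S[:i]):
  rot[0] = xzxxxz$
  rot[1] = zxxxz$x
  rot[2] = xxxz$xz
  rot[3] = xxz$xzx
  rot[4] = xz$xzxx
  rot[5] = z$xzxxx
  rot[6] = $xzxxxz
Sorted (with $ < everything):
  sorted[0] = $xzxxxz  (last char: 'z')
  sorted[1] = xxxz$xz  (last char: 'z')
  sorted[2] = xxz$xzx  (last char: 'x')
  sorted[3] = xz$xzxx  (last char: 'x')
  sorted[4] = xzxxxz$  (last char: '$')
  sorted[5] = z$xzxxx  (last char: 'x')
  sorted[6] = zxxxz$x  (last char: 'x')
Last column: zzxx$xx
Original string S is at sorted index 4

Answer: zzxx$xx
4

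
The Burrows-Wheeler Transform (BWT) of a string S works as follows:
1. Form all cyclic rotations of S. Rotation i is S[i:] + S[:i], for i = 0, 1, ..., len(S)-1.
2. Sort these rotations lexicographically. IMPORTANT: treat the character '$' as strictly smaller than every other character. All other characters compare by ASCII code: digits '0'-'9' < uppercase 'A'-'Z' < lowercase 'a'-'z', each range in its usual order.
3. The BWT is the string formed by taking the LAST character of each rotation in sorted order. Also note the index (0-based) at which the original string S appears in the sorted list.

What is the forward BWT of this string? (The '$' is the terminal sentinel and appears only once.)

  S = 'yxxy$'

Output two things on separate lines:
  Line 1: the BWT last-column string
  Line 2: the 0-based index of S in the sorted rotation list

All 5 rotations (rotation i = S[i:]+S[:i]):
  rot[0] = yxxy$
  rot[1] = xxy$y
  rot[2] = xy$yx
  rot[3] = y$yxx
  rot[4] = $yxxy
Sorted (with $ < everything):
  sorted[0] = $yxxy  (last char: 'y')
  sorted[1] = xxy$y  (last char: 'y')
  sorted[2] = xy$yx  (last char: 'x')
  sorted[3] = y$yxx  (last char: 'x')
  sorted[4] = yxxy$  (last char: '$')
Last column: yyxx$
Original string S is at sorted index 4

Answer: yyxx$
4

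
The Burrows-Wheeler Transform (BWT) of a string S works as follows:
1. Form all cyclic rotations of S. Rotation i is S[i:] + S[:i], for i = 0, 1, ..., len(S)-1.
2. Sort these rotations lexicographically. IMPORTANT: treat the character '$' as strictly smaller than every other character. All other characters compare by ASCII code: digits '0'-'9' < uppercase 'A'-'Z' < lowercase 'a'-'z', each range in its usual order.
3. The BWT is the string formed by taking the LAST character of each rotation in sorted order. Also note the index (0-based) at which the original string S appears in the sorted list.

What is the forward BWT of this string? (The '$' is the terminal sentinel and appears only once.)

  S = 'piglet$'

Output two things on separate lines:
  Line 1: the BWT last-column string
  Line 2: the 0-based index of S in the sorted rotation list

All 7 rotations (rotation i = S[i:]+S[:i]):
  rot[0] = piglet$
  rot[1] = iglet$p
  rot[2] = glet$pi
  rot[3] = let$pig
  rot[4] = et$pigl
  rot[5] = t$pigle
  rot[6] = $piglet
Sorted (with $ < everything):
  sorted[0] = $piglet  (last char: 't')
  sorted[1] = et$pigl  (last char: 'l')
  sorted[2] = glet$pi  (last char: 'i')
  sorted[3] = iglet$p  (last char: 'p')
  sorted[4] = let$pig  (last char: 'g')
  sorted[5] = piglet$  (last char: '$')
  sorted[6] = t$pigle  (last char: 'e')
Last column: tlipg$e
Original string S is at sorted index 5

Answer: tlipg$e
5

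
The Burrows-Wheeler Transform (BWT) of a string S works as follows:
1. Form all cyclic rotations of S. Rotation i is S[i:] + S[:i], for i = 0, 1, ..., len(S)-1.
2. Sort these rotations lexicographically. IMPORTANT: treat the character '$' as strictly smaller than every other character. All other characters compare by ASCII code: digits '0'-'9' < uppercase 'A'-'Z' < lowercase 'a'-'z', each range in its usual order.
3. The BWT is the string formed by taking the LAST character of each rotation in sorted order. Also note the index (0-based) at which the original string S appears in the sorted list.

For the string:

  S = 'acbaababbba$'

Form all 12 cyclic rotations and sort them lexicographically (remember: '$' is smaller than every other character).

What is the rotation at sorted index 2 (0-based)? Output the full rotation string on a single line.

All 12 rotations (rotation i = S[i:]+S[:i]):
  rot[0] = acbaababbba$
  rot[1] = cbaababbba$a
  rot[2] = baababbba$ac
  rot[3] = aababbba$acb
  rot[4] = ababbba$acba
  rot[5] = babbba$acbaa
  rot[6] = abbba$acbaab
  rot[7] = bbba$acbaaba
  rot[8] = bba$acbaabab
  rot[9] = ba$acbaababb
  rot[10] = a$acbaababbb
  rot[11] = $acbaababbba
Sorted (with $ < everything):
  sorted[0] = $acbaababbba
  sorted[1] = a$acbaababbb
  sorted[2] = aababbba$acb
  sorted[3] = ababbba$acba
  sorted[4] = abbba$acbaab
  sorted[5] = acbaababbba$
  sorted[6] = ba$acbaababb
  sorted[7] = baababbba$ac
  sorted[8] = babbba$acbaa
  sorted[9] = bba$acbaabab
  sorted[10] = bbba$acbaaba
  sorted[11] = cbaababbba$a
sorted[2] = aababbba$acb

Answer: aababbba$acb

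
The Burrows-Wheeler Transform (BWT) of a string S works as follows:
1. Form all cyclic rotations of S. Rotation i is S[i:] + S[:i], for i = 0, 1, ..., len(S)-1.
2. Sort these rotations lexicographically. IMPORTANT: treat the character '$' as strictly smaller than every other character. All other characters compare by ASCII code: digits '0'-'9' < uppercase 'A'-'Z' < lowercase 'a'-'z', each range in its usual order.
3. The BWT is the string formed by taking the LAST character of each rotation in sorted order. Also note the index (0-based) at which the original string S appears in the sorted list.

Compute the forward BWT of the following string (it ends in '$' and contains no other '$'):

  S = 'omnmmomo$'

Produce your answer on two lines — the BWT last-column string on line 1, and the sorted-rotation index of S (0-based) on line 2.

Answer: onoommm$m
7

Derivation:
All 9 rotations (rotation i = S[i:]+S[:i]):
  rot[0] = omnmmomo$
  rot[1] = mnmmomo$o
  rot[2] = nmmomo$om
  rot[3] = mmomo$omn
  rot[4] = momo$omnm
  rot[5] = omo$omnmm
  rot[6] = mo$omnmmo
  rot[7] = o$omnmmom
  rot[8] = $omnmmomo
Sorted (with $ < everything):
  sorted[0] = $omnmmomo  (last char: 'o')
  sorted[1] = mmomo$omn  (last char: 'n')
  sorted[2] = mnmmomo$o  (last char: 'o')
  sorted[3] = mo$omnmmo  (last char: 'o')
  sorted[4] = momo$omnm  (last char: 'm')
  sorted[5] = nmmomo$om  (last char: 'm')
  sorted[6] = o$omnmmom  (last char: 'm')
  sorted[7] = omnmmomo$  (last char: '$')
  sorted[8] = omo$omnmm  (last char: 'm')
Last column: onoommm$m
Original string S is at sorted index 7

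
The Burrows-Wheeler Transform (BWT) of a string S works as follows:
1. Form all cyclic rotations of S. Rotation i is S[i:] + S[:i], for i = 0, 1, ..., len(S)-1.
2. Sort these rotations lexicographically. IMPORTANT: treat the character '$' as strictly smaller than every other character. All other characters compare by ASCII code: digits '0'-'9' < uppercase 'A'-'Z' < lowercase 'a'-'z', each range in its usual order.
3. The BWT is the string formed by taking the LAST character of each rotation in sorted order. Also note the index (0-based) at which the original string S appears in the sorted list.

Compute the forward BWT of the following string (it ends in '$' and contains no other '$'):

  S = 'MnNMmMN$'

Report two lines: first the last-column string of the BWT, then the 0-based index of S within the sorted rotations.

Answer: NmN$MnMM
3

Derivation:
All 8 rotations (rotation i = S[i:]+S[:i]):
  rot[0] = MnNMmMN$
  rot[1] = nNMmMN$M
  rot[2] = NMmMN$Mn
  rot[3] = MmMN$MnN
  rot[4] = mMN$MnNM
  rot[5] = MN$MnNMm
  rot[6] = N$MnNMmM
  rot[7] = $MnNMmMN
Sorted (with $ < everything):
  sorted[0] = $MnNMmMN  (last char: 'N')
  sorted[1] = MN$MnNMm  (last char: 'm')
  sorted[2] = MmMN$MnN  (last char: 'N')
  sorted[3] = MnNMmMN$  (last char: '$')
  sorted[4] = N$MnNMmM  (last char: 'M')
  sorted[5] = NMmMN$Mn  (last char: 'n')
  sorted[6] = mMN$MnNM  (last char: 'M')
  sorted[7] = nNMmMN$M  (last char: 'M')
Last column: NmN$MnMM
Original string S is at sorted index 3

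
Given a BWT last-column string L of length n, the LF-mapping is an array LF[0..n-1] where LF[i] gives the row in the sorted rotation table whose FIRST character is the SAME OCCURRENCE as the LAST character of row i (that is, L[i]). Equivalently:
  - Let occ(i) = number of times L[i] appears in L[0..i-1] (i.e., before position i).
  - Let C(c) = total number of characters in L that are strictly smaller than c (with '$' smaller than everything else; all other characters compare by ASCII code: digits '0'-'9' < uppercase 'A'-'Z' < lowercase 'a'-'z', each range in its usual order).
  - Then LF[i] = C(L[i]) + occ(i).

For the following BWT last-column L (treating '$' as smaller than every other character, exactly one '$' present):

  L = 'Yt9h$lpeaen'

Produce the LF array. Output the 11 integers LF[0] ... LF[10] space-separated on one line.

Answer: 2 10 1 6 0 7 9 4 3 5 8

Derivation:
Char counts: '$':1, '9':1, 'Y':1, 'a':1, 'e':2, 'h':1, 'l':1, 'n':1, 'p':1, 't':1
C (first-col start): C('$')=0, C('9')=1, C('Y')=2, C('a')=3, C('e')=4, C('h')=6, C('l')=7, C('n')=8, C('p')=9, C('t')=10
L[0]='Y': occ=0, LF[0]=C('Y')+0=2+0=2
L[1]='t': occ=0, LF[1]=C('t')+0=10+0=10
L[2]='9': occ=0, LF[2]=C('9')+0=1+0=1
L[3]='h': occ=0, LF[3]=C('h')+0=6+0=6
L[4]='$': occ=0, LF[4]=C('$')+0=0+0=0
L[5]='l': occ=0, LF[5]=C('l')+0=7+0=7
L[6]='p': occ=0, LF[6]=C('p')+0=9+0=9
L[7]='e': occ=0, LF[7]=C('e')+0=4+0=4
L[8]='a': occ=0, LF[8]=C('a')+0=3+0=3
L[9]='e': occ=1, LF[9]=C('e')+1=4+1=5
L[10]='n': occ=0, LF[10]=C('n')+0=8+0=8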